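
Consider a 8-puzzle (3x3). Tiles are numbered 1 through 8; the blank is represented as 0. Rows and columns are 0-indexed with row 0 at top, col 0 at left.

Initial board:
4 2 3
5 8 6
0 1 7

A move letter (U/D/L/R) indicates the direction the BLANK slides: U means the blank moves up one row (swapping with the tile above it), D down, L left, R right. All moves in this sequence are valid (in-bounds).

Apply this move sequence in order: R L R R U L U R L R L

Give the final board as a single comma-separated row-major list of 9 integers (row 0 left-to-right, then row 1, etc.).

After move 1 (R):
4 2 3
5 8 6
1 0 7

After move 2 (L):
4 2 3
5 8 6
0 1 7

After move 3 (R):
4 2 3
5 8 6
1 0 7

After move 4 (R):
4 2 3
5 8 6
1 7 0

After move 5 (U):
4 2 3
5 8 0
1 7 6

After move 6 (L):
4 2 3
5 0 8
1 7 6

After move 7 (U):
4 0 3
5 2 8
1 7 6

After move 8 (R):
4 3 0
5 2 8
1 7 6

After move 9 (L):
4 0 3
5 2 8
1 7 6

After move 10 (R):
4 3 0
5 2 8
1 7 6

After move 11 (L):
4 0 3
5 2 8
1 7 6

Answer: 4, 0, 3, 5, 2, 8, 1, 7, 6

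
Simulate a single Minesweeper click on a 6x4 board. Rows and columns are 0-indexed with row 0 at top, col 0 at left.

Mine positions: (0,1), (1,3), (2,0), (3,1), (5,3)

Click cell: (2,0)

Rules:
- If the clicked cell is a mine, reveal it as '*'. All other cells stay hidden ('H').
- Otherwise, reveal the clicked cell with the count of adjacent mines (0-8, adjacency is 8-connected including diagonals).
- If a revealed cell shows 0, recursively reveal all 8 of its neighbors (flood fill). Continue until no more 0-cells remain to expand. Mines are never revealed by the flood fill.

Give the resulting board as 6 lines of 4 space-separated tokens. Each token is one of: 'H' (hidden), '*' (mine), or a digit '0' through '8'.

H H H H
H H H H
* H H H
H H H H
H H H H
H H H H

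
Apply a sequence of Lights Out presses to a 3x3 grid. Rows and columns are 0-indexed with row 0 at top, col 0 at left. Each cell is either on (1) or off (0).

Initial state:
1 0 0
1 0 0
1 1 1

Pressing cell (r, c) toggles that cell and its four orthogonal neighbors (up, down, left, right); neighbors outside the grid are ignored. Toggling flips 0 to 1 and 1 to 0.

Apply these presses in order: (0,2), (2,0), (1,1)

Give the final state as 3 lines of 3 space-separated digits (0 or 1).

After press 1 at (0,2):
1 1 1
1 0 1
1 1 1

After press 2 at (2,0):
1 1 1
0 0 1
0 0 1

After press 3 at (1,1):
1 0 1
1 1 0
0 1 1

Answer: 1 0 1
1 1 0
0 1 1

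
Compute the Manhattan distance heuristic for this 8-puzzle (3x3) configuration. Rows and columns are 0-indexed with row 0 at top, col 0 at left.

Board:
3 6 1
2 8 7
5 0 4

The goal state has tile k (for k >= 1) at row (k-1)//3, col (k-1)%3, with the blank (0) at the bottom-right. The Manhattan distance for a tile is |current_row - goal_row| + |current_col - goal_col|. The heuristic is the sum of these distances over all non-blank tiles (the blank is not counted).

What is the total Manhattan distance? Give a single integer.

Answer: 17

Derivation:
Tile 3: (0,0)->(0,2) = 2
Tile 6: (0,1)->(1,2) = 2
Tile 1: (0,2)->(0,0) = 2
Tile 2: (1,0)->(0,1) = 2
Tile 8: (1,1)->(2,1) = 1
Tile 7: (1,2)->(2,0) = 3
Tile 5: (2,0)->(1,1) = 2
Tile 4: (2,2)->(1,0) = 3
Sum: 2 + 2 + 2 + 2 + 1 + 3 + 2 + 3 = 17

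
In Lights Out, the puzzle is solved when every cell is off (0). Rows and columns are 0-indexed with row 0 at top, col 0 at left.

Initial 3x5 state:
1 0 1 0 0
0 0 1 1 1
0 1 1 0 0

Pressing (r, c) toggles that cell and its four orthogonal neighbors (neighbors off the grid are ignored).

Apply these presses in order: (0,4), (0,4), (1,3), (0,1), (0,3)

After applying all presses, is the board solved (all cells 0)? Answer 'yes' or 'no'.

After press 1 at (0,4):
1 0 1 1 1
0 0 1 1 0
0 1 1 0 0

After press 2 at (0,4):
1 0 1 0 0
0 0 1 1 1
0 1 1 0 0

After press 3 at (1,3):
1 0 1 1 0
0 0 0 0 0
0 1 1 1 0

After press 4 at (0,1):
0 1 0 1 0
0 1 0 0 0
0 1 1 1 0

After press 5 at (0,3):
0 1 1 0 1
0 1 0 1 0
0 1 1 1 0

Lights still on: 8

Answer: no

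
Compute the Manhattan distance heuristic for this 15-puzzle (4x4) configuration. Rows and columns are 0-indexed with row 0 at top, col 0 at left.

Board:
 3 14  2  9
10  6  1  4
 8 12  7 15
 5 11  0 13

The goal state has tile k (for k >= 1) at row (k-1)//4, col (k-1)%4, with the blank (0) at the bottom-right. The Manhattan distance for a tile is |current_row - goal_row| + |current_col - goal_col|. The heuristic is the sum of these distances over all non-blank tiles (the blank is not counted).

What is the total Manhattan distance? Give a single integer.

Answer: 33

Derivation:
Tile 3: (0,0)->(0,2) = 2
Tile 14: (0,1)->(3,1) = 3
Tile 2: (0,2)->(0,1) = 1
Tile 9: (0,3)->(2,0) = 5
Tile 10: (1,0)->(2,1) = 2
Tile 6: (1,1)->(1,1) = 0
Tile 1: (1,2)->(0,0) = 3
Tile 4: (1,3)->(0,3) = 1
Tile 8: (2,0)->(1,3) = 4
Tile 12: (2,1)->(2,3) = 2
Tile 7: (2,2)->(1,2) = 1
Tile 15: (2,3)->(3,2) = 2
Tile 5: (3,0)->(1,0) = 2
Tile 11: (3,1)->(2,2) = 2
Tile 13: (3,3)->(3,0) = 3
Sum: 2 + 3 + 1 + 5 + 2 + 0 + 3 + 1 + 4 + 2 + 1 + 2 + 2 + 2 + 3 = 33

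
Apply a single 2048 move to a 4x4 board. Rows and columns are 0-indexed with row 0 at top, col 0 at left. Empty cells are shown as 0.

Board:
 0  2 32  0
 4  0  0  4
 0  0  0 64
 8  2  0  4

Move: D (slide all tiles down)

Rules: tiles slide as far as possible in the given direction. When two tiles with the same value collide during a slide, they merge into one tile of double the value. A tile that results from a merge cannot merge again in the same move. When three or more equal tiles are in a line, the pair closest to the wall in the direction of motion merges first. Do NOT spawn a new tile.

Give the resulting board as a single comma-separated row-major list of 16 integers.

Slide down:
col 0: [0, 4, 0, 8] -> [0, 0, 4, 8]
col 1: [2, 0, 0, 2] -> [0, 0, 0, 4]
col 2: [32, 0, 0, 0] -> [0, 0, 0, 32]
col 3: [0, 4, 64, 4] -> [0, 4, 64, 4]

Answer: 0, 0, 0, 0, 0, 0, 0, 4, 4, 0, 0, 64, 8, 4, 32, 4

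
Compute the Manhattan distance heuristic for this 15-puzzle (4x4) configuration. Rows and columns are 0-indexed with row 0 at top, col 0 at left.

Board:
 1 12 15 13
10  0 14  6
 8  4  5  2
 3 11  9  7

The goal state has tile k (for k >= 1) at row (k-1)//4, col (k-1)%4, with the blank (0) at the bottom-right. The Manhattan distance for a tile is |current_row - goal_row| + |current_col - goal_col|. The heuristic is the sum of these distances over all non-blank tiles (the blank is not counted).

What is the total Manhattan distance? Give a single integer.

Tile 1: (0,0)->(0,0) = 0
Tile 12: (0,1)->(2,3) = 4
Tile 15: (0,2)->(3,2) = 3
Tile 13: (0,3)->(3,0) = 6
Tile 10: (1,0)->(2,1) = 2
Tile 14: (1,2)->(3,1) = 3
Tile 6: (1,3)->(1,1) = 2
Tile 8: (2,0)->(1,3) = 4
Tile 4: (2,1)->(0,3) = 4
Tile 5: (2,2)->(1,0) = 3
Tile 2: (2,3)->(0,1) = 4
Tile 3: (3,0)->(0,2) = 5
Tile 11: (3,1)->(2,2) = 2
Tile 9: (3,2)->(2,0) = 3
Tile 7: (3,3)->(1,2) = 3
Sum: 0 + 4 + 3 + 6 + 2 + 3 + 2 + 4 + 4 + 3 + 4 + 5 + 2 + 3 + 3 = 48

Answer: 48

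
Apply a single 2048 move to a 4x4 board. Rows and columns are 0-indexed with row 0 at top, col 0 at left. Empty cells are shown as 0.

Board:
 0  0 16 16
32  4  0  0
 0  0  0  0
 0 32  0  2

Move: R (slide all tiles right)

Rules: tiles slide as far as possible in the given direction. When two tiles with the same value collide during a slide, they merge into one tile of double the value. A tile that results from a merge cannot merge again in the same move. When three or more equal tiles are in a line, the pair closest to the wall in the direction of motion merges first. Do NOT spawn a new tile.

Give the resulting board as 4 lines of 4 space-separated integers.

Slide right:
row 0: [0, 0, 16, 16] -> [0, 0, 0, 32]
row 1: [32, 4, 0, 0] -> [0, 0, 32, 4]
row 2: [0, 0, 0, 0] -> [0, 0, 0, 0]
row 3: [0, 32, 0, 2] -> [0, 0, 32, 2]

Answer:  0  0  0 32
 0  0 32  4
 0  0  0  0
 0  0 32  2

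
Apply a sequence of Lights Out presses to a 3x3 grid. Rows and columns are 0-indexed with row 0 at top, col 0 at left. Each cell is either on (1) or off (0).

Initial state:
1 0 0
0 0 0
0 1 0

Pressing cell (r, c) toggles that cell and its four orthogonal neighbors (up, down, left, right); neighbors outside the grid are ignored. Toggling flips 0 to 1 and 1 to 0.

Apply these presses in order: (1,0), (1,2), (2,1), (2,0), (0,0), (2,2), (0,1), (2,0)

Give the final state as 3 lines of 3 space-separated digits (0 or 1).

After press 1 at (1,0):
0 0 0
1 1 0
1 1 0

After press 2 at (1,2):
0 0 1
1 0 1
1 1 1

After press 3 at (2,1):
0 0 1
1 1 1
0 0 0

After press 4 at (2,0):
0 0 1
0 1 1
1 1 0

After press 5 at (0,0):
1 1 1
1 1 1
1 1 0

After press 6 at (2,2):
1 1 1
1 1 0
1 0 1

After press 7 at (0,1):
0 0 0
1 0 0
1 0 1

After press 8 at (2,0):
0 0 0
0 0 0
0 1 1

Answer: 0 0 0
0 0 0
0 1 1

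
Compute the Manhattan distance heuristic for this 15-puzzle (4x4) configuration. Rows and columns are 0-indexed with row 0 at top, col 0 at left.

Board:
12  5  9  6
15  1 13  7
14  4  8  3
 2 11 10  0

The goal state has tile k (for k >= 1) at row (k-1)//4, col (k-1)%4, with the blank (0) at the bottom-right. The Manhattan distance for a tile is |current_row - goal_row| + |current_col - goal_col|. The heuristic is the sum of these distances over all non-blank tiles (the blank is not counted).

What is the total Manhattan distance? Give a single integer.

Tile 12: at (0,0), goal (2,3), distance |0-2|+|0-3| = 5
Tile 5: at (0,1), goal (1,0), distance |0-1|+|1-0| = 2
Tile 9: at (0,2), goal (2,0), distance |0-2|+|2-0| = 4
Tile 6: at (0,3), goal (1,1), distance |0-1|+|3-1| = 3
Tile 15: at (1,0), goal (3,2), distance |1-3|+|0-2| = 4
Tile 1: at (1,1), goal (0,0), distance |1-0|+|1-0| = 2
Tile 13: at (1,2), goal (3,0), distance |1-3|+|2-0| = 4
Tile 7: at (1,3), goal (1,2), distance |1-1|+|3-2| = 1
Tile 14: at (2,0), goal (3,1), distance |2-3|+|0-1| = 2
Tile 4: at (2,1), goal (0,3), distance |2-0|+|1-3| = 4
Tile 8: at (2,2), goal (1,3), distance |2-1|+|2-3| = 2
Tile 3: at (2,3), goal (0,2), distance |2-0|+|3-2| = 3
Tile 2: at (3,0), goal (0,1), distance |3-0|+|0-1| = 4
Tile 11: at (3,1), goal (2,2), distance |3-2|+|1-2| = 2
Tile 10: at (3,2), goal (2,1), distance |3-2|+|2-1| = 2
Sum: 5 + 2 + 4 + 3 + 4 + 2 + 4 + 1 + 2 + 4 + 2 + 3 + 4 + 2 + 2 = 44

Answer: 44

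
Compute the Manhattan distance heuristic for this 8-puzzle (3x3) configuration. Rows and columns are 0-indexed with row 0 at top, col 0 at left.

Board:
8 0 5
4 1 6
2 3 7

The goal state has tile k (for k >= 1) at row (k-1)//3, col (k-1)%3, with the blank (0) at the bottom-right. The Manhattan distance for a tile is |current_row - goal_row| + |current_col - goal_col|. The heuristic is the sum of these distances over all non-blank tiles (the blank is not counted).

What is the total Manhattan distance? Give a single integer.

Tile 8: (0,0)->(2,1) = 3
Tile 5: (0,2)->(1,1) = 2
Tile 4: (1,0)->(1,0) = 0
Tile 1: (1,1)->(0,0) = 2
Tile 6: (1,2)->(1,2) = 0
Tile 2: (2,0)->(0,1) = 3
Tile 3: (2,1)->(0,2) = 3
Tile 7: (2,2)->(2,0) = 2
Sum: 3 + 2 + 0 + 2 + 0 + 3 + 3 + 2 = 15

Answer: 15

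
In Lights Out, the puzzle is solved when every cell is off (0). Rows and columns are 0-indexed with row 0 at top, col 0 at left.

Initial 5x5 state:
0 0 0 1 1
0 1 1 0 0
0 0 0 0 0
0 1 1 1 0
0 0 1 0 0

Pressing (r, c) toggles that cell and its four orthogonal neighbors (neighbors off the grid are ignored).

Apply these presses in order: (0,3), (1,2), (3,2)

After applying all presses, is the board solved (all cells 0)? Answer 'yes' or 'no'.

After press 1 at (0,3):
0 0 1 0 0
0 1 1 1 0
0 0 0 0 0
0 1 1 1 0
0 0 1 0 0

After press 2 at (1,2):
0 0 0 0 0
0 0 0 0 0
0 0 1 0 0
0 1 1 1 0
0 0 1 0 0

After press 3 at (3,2):
0 0 0 0 0
0 0 0 0 0
0 0 0 0 0
0 0 0 0 0
0 0 0 0 0

Lights still on: 0

Answer: yes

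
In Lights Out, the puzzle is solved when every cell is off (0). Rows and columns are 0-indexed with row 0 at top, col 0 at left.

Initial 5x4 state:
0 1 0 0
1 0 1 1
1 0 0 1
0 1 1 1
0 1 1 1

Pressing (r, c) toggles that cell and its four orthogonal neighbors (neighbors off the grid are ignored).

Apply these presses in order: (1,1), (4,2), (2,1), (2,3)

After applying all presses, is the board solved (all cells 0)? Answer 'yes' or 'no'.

After press 1 at (1,1):
0 0 0 0
0 1 0 1
1 1 0 1
0 1 1 1
0 1 1 1

After press 2 at (4,2):
0 0 0 0
0 1 0 1
1 1 0 1
0 1 0 1
0 0 0 0

After press 3 at (2,1):
0 0 0 0
0 0 0 1
0 0 1 1
0 0 0 1
0 0 0 0

After press 4 at (2,3):
0 0 0 0
0 0 0 0
0 0 0 0
0 0 0 0
0 0 0 0

Lights still on: 0

Answer: yes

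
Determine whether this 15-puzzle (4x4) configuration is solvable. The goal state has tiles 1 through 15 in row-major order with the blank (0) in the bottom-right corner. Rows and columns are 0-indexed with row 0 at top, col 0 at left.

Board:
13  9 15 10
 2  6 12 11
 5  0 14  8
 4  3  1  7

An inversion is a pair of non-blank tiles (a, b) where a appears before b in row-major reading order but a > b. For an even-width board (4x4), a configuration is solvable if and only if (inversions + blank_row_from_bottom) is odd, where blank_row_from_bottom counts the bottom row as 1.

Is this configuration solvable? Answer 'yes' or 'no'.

Answer: yes

Derivation:
Inversions: 73
Blank is in row 2 (0-indexed from top), which is row 2 counting from the bottom (bottom = 1).
73 + 2 = 75, which is odd, so the puzzle is solvable.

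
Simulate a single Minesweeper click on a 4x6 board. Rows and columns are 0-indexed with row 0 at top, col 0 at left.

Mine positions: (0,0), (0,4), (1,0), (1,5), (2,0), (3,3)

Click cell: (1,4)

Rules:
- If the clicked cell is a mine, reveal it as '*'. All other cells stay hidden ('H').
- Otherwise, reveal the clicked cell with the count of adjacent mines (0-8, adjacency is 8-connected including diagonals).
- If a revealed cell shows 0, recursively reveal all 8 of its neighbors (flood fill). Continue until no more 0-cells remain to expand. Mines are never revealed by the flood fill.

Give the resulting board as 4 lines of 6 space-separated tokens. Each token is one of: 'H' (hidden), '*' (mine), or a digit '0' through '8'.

H H H H H H
H H H H 2 H
H H H H H H
H H H H H H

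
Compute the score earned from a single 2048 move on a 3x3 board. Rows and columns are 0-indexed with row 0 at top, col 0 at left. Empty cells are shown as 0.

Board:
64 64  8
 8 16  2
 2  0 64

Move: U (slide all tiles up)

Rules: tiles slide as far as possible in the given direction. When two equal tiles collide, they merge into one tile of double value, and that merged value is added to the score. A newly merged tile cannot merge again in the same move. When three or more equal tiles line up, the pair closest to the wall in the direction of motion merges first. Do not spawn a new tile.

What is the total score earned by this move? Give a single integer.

Answer: 0

Derivation:
Slide up:
col 0: [64, 8, 2] -> [64, 8, 2]  score +0 (running 0)
col 1: [64, 16, 0] -> [64, 16, 0]  score +0 (running 0)
col 2: [8, 2, 64] -> [8, 2, 64]  score +0 (running 0)
Board after move:
64 64  8
 8 16  2
 2  0 64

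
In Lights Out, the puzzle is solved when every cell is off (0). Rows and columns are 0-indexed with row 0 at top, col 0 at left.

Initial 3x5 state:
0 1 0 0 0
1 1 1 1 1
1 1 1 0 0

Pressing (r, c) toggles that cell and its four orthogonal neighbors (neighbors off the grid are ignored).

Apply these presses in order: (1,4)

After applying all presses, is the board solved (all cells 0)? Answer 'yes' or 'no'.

Answer: no

Derivation:
After press 1 at (1,4):
0 1 0 0 1
1 1 1 0 0
1 1 1 0 1

Lights still on: 9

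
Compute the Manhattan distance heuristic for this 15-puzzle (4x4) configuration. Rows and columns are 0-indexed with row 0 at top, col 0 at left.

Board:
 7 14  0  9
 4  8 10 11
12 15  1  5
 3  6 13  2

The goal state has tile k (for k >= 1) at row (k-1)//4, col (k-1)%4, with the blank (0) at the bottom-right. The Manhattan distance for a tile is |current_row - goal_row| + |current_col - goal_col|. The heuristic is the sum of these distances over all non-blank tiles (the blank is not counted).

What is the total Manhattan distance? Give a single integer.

Answer: 48

Derivation:
Tile 7: at (0,0), goal (1,2), distance |0-1|+|0-2| = 3
Tile 14: at (0,1), goal (3,1), distance |0-3|+|1-1| = 3
Tile 9: at (0,3), goal (2,0), distance |0-2|+|3-0| = 5
Tile 4: at (1,0), goal (0,3), distance |1-0|+|0-3| = 4
Tile 8: at (1,1), goal (1,3), distance |1-1|+|1-3| = 2
Tile 10: at (1,2), goal (2,1), distance |1-2|+|2-1| = 2
Tile 11: at (1,3), goal (2,2), distance |1-2|+|3-2| = 2
Tile 12: at (2,0), goal (2,3), distance |2-2|+|0-3| = 3
Tile 15: at (2,1), goal (3,2), distance |2-3|+|1-2| = 2
Tile 1: at (2,2), goal (0,0), distance |2-0|+|2-0| = 4
Tile 5: at (2,3), goal (1,0), distance |2-1|+|3-0| = 4
Tile 3: at (3,0), goal (0,2), distance |3-0|+|0-2| = 5
Tile 6: at (3,1), goal (1,1), distance |3-1|+|1-1| = 2
Tile 13: at (3,2), goal (3,0), distance |3-3|+|2-0| = 2
Tile 2: at (3,3), goal (0,1), distance |3-0|+|3-1| = 5
Sum: 3 + 3 + 5 + 4 + 2 + 2 + 2 + 3 + 2 + 4 + 4 + 5 + 2 + 2 + 5 = 48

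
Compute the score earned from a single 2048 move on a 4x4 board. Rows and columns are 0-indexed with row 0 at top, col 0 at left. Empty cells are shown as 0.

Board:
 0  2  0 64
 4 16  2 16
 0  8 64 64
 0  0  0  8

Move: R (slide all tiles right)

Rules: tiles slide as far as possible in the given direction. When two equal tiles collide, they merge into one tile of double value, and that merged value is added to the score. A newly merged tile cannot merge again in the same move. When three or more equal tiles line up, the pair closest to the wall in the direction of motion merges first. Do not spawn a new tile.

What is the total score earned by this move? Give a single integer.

Answer: 128

Derivation:
Slide right:
row 0: [0, 2, 0, 64] -> [0, 0, 2, 64]  score +0 (running 0)
row 1: [4, 16, 2, 16] -> [4, 16, 2, 16]  score +0 (running 0)
row 2: [0, 8, 64, 64] -> [0, 0, 8, 128]  score +128 (running 128)
row 3: [0, 0, 0, 8] -> [0, 0, 0, 8]  score +0 (running 128)
Board after move:
  0   0   2  64
  4  16   2  16
  0   0   8 128
  0   0   0   8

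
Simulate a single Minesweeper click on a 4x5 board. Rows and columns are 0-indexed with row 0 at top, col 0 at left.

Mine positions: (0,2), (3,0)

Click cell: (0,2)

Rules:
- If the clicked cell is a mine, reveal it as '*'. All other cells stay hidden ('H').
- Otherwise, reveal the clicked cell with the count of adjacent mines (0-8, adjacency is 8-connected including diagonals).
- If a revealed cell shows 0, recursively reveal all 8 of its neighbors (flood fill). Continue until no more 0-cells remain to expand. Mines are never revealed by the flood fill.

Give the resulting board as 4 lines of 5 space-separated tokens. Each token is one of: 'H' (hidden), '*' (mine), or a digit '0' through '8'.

H H * H H
H H H H H
H H H H H
H H H H H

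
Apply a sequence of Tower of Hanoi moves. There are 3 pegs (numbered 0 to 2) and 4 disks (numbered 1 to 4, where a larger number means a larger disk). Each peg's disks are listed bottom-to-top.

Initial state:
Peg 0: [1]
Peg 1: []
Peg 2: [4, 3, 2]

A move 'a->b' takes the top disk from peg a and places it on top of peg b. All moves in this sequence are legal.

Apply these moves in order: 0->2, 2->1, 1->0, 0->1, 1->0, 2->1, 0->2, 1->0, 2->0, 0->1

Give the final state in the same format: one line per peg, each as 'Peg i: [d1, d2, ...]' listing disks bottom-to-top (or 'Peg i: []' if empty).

After move 1 (0->2):
Peg 0: []
Peg 1: []
Peg 2: [4, 3, 2, 1]

After move 2 (2->1):
Peg 0: []
Peg 1: [1]
Peg 2: [4, 3, 2]

After move 3 (1->0):
Peg 0: [1]
Peg 1: []
Peg 2: [4, 3, 2]

After move 4 (0->1):
Peg 0: []
Peg 1: [1]
Peg 2: [4, 3, 2]

After move 5 (1->0):
Peg 0: [1]
Peg 1: []
Peg 2: [4, 3, 2]

After move 6 (2->1):
Peg 0: [1]
Peg 1: [2]
Peg 2: [4, 3]

After move 7 (0->2):
Peg 0: []
Peg 1: [2]
Peg 2: [4, 3, 1]

After move 8 (1->0):
Peg 0: [2]
Peg 1: []
Peg 2: [4, 3, 1]

After move 9 (2->0):
Peg 0: [2, 1]
Peg 1: []
Peg 2: [4, 3]

After move 10 (0->1):
Peg 0: [2]
Peg 1: [1]
Peg 2: [4, 3]

Answer: Peg 0: [2]
Peg 1: [1]
Peg 2: [4, 3]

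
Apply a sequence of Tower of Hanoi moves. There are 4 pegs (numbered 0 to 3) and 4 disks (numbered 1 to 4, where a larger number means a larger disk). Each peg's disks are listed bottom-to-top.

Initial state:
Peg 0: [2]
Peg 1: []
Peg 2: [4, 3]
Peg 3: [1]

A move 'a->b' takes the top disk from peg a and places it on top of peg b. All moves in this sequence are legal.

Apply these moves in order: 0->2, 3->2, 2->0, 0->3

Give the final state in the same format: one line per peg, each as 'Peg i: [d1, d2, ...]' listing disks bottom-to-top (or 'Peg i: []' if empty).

After move 1 (0->2):
Peg 0: []
Peg 1: []
Peg 2: [4, 3, 2]
Peg 3: [1]

After move 2 (3->2):
Peg 0: []
Peg 1: []
Peg 2: [4, 3, 2, 1]
Peg 3: []

After move 3 (2->0):
Peg 0: [1]
Peg 1: []
Peg 2: [4, 3, 2]
Peg 3: []

After move 4 (0->3):
Peg 0: []
Peg 1: []
Peg 2: [4, 3, 2]
Peg 3: [1]

Answer: Peg 0: []
Peg 1: []
Peg 2: [4, 3, 2]
Peg 3: [1]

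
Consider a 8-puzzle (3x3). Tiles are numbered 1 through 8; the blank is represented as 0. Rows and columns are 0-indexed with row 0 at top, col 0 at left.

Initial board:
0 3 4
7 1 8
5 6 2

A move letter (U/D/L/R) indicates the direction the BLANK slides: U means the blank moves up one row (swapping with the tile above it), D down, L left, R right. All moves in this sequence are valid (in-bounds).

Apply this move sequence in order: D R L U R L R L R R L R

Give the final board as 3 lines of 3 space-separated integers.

After move 1 (D):
7 3 4
0 1 8
5 6 2

After move 2 (R):
7 3 4
1 0 8
5 6 2

After move 3 (L):
7 3 4
0 1 8
5 6 2

After move 4 (U):
0 3 4
7 1 8
5 6 2

After move 5 (R):
3 0 4
7 1 8
5 6 2

After move 6 (L):
0 3 4
7 1 8
5 6 2

After move 7 (R):
3 0 4
7 1 8
5 6 2

After move 8 (L):
0 3 4
7 1 8
5 6 2

After move 9 (R):
3 0 4
7 1 8
5 6 2

After move 10 (R):
3 4 0
7 1 8
5 6 2

After move 11 (L):
3 0 4
7 1 8
5 6 2

After move 12 (R):
3 4 0
7 1 8
5 6 2

Answer: 3 4 0
7 1 8
5 6 2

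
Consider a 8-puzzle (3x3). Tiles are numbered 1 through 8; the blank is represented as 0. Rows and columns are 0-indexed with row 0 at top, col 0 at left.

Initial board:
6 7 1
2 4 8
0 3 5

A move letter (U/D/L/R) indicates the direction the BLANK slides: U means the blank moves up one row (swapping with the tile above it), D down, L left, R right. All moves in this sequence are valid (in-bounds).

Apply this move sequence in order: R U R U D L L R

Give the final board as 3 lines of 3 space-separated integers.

Answer: 6 7 1
2 0 8
3 4 5

Derivation:
After move 1 (R):
6 7 1
2 4 8
3 0 5

After move 2 (U):
6 7 1
2 0 8
3 4 5

After move 3 (R):
6 7 1
2 8 0
3 4 5

After move 4 (U):
6 7 0
2 8 1
3 4 5

After move 5 (D):
6 7 1
2 8 0
3 4 5

After move 6 (L):
6 7 1
2 0 8
3 4 5

After move 7 (L):
6 7 1
0 2 8
3 4 5

After move 8 (R):
6 7 1
2 0 8
3 4 5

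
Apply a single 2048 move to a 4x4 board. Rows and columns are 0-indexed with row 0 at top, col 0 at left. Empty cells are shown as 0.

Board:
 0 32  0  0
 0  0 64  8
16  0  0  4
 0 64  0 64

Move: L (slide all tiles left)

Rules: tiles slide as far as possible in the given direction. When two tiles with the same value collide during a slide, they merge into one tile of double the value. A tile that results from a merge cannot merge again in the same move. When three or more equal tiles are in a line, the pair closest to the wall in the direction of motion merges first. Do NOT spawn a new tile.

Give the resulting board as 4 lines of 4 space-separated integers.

Answer:  32   0   0   0
 64   8   0   0
 16   4   0   0
128   0   0   0

Derivation:
Slide left:
row 0: [0, 32, 0, 0] -> [32, 0, 0, 0]
row 1: [0, 0, 64, 8] -> [64, 8, 0, 0]
row 2: [16, 0, 0, 4] -> [16, 4, 0, 0]
row 3: [0, 64, 0, 64] -> [128, 0, 0, 0]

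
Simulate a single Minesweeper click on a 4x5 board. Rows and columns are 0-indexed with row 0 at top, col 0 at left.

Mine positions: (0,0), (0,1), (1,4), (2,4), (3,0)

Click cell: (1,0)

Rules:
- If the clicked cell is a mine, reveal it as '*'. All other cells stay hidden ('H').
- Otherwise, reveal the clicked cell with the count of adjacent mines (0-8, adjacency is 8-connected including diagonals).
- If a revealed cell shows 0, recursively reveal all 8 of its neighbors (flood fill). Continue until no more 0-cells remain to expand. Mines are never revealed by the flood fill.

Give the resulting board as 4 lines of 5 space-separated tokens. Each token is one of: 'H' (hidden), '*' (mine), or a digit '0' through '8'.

H H H H H
2 H H H H
H H H H H
H H H H H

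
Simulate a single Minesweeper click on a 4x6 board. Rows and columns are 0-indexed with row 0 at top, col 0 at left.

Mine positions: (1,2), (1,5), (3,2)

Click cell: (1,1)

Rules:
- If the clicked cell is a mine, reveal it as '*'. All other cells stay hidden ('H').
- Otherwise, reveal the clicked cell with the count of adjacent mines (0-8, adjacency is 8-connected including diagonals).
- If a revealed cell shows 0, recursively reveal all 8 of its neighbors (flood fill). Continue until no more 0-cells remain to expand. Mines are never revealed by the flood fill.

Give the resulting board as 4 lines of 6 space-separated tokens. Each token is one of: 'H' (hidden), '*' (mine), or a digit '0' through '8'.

H H H H H H
H 1 H H H H
H H H H H H
H H H H H H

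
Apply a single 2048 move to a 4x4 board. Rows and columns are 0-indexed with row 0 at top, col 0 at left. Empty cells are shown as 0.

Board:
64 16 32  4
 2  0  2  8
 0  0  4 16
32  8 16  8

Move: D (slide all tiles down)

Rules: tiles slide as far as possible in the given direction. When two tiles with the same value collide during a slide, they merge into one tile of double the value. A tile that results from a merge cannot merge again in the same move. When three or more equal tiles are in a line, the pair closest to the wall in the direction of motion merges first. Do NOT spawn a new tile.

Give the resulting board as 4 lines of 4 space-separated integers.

Answer:  0  0 32  4
64  0  2  8
 2 16  4 16
32  8 16  8

Derivation:
Slide down:
col 0: [64, 2, 0, 32] -> [0, 64, 2, 32]
col 1: [16, 0, 0, 8] -> [0, 0, 16, 8]
col 2: [32, 2, 4, 16] -> [32, 2, 4, 16]
col 3: [4, 8, 16, 8] -> [4, 8, 16, 8]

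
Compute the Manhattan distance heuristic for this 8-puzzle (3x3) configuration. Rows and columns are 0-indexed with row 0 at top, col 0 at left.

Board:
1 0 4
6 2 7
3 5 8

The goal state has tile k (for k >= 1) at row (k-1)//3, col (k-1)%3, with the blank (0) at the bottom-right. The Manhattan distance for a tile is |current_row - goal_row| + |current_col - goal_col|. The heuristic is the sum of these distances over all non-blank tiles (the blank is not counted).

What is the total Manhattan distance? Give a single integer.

Tile 1: (0,0)->(0,0) = 0
Tile 4: (0,2)->(1,0) = 3
Tile 6: (1,0)->(1,2) = 2
Tile 2: (1,1)->(0,1) = 1
Tile 7: (1,2)->(2,0) = 3
Tile 3: (2,0)->(0,2) = 4
Tile 5: (2,1)->(1,1) = 1
Tile 8: (2,2)->(2,1) = 1
Sum: 0 + 3 + 2 + 1 + 3 + 4 + 1 + 1 = 15

Answer: 15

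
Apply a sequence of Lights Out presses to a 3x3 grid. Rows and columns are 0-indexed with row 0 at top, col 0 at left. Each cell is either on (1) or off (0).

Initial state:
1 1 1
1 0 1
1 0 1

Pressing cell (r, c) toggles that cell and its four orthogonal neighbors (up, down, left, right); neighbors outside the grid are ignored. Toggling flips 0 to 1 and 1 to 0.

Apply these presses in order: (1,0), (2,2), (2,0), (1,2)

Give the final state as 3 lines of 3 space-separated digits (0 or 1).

After press 1 at (1,0):
0 1 1
0 1 1
0 0 1

After press 2 at (2,2):
0 1 1
0 1 0
0 1 0

After press 3 at (2,0):
0 1 1
1 1 0
1 0 0

After press 4 at (1,2):
0 1 0
1 0 1
1 0 1

Answer: 0 1 0
1 0 1
1 0 1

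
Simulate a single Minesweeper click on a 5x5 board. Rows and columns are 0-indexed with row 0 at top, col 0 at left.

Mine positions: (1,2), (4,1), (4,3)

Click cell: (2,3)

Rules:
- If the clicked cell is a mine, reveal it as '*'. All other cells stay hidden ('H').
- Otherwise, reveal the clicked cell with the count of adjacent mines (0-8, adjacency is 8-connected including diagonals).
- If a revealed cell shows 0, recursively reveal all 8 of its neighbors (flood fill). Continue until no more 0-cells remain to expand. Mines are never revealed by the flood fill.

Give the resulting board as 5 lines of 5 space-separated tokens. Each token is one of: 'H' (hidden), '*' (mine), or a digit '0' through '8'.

H H H H H
H H H H H
H H H 1 H
H H H H H
H H H H H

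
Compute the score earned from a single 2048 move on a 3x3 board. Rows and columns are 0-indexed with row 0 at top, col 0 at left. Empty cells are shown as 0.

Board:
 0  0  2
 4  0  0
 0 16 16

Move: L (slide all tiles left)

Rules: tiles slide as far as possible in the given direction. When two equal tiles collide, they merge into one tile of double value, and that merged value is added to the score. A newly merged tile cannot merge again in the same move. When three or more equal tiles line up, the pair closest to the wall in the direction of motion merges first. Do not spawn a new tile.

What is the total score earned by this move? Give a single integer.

Answer: 32

Derivation:
Slide left:
row 0: [0, 0, 2] -> [2, 0, 0]  score +0 (running 0)
row 1: [4, 0, 0] -> [4, 0, 0]  score +0 (running 0)
row 2: [0, 16, 16] -> [32, 0, 0]  score +32 (running 32)
Board after move:
 2  0  0
 4  0  0
32  0  0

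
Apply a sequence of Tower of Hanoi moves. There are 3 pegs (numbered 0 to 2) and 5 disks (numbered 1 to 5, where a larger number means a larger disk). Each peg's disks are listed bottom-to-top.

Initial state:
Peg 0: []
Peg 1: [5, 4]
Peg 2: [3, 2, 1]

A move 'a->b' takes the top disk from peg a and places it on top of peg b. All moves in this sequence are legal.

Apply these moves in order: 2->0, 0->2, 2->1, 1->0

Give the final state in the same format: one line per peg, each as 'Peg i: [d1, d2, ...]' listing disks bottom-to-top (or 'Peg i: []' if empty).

Answer: Peg 0: [1]
Peg 1: [5, 4]
Peg 2: [3, 2]

Derivation:
After move 1 (2->0):
Peg 0: [1]
Peg 1: [5, 4]
Peg 2: [3, 2]

After move 2 (0->2):
Peg 0: []
Peg 1: [5, 4]
Peg 2: [3, 2, 1]

After move 3 (2->1):
Peg 0: []
Peg 1: [5, 4, 1]
Peg 2: [3, 2]

After move 4 (1->0):
Peg 0: [1]
Peg 1: [5, 4]
Peg 2: [3, 2]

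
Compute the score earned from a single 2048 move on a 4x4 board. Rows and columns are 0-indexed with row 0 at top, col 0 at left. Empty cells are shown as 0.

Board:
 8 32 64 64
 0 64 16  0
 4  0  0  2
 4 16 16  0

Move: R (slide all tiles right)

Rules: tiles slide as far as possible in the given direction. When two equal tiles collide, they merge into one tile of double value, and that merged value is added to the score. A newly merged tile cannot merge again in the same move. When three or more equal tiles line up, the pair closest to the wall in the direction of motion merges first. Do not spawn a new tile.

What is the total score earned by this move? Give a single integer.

Slide right:
row 0: [8, 32, 64, 64] -> [0, 8, 32, 128]  score +128 (running 128)
row 1: [0, 64, 16, 0] -> [0, 0, 64, 16]  score +0 (running 128)
row 2: [4, 0, 0, 2] -> [0, 0, 4, 2]  score +0 (running 128)
row 3: [4, 16, 16, 0] -> [0, 0, 4, 32]  score +32 (running 160)
Board after move:
  0   8  32 128
  0   0  64  16
  0   0   4   2
  0   0   4  32

Answer: 160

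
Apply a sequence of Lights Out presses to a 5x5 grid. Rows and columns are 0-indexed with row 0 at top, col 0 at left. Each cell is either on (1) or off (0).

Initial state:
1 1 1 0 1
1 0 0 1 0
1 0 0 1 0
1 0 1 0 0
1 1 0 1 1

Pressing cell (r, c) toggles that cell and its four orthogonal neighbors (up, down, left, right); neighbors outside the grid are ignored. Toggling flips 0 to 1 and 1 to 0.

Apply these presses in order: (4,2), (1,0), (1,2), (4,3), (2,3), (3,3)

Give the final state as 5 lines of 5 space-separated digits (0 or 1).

Answer: 0 1 0 0 1
0 0 1 1 0
0 0 0 1 1
1 0 1 1 1
1 0 0 0 0

Derivation:
After press 1 at (4,2):
1 1 1 0 1
1 0 0 1 0
1 0 0 1 0
1 0 0 0 0
1 0 1 0 1

After press 2 at (1,0):
0 1 1 0 1
0 1 0 1 0
0 0 0 1 0
1 0 0 0 0
1 0 1 0 1

After press 3 at (1,2):
0 1 0 0 1
0 0 1 0 0
0 0 1 1 0
1 0 0 0 0
1 0 1 0 1

After press 4 at (4,3):
0 1 0 0 1
0 0 1 0 0
0 0 1 1 0
1 0 0 1 0
1 0 0 1 0

After press 5 at (2,3):
0 1 0 0 1
0 0 1 1 0
0 0 0 0 1
1 0 0 0 0
1 0 0 1 0

After press 6 at (3,3):
0 1 0 0 1
0 0 1 1 0
0 0 0 1 1
1 0 1 1 1
1 0 0 0 0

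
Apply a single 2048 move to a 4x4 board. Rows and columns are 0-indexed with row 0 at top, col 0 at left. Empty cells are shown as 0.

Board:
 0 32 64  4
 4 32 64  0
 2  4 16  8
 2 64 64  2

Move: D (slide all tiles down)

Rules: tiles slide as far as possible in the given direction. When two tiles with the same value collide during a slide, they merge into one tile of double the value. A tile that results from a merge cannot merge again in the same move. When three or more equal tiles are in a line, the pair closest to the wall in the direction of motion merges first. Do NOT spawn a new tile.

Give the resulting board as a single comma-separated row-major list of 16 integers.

Slide down:
col 0: [0, 4, 2, 2] -> [0, 0, 4, 4]
col 1: [32, 32, 4, 64] -> [0, 64, 4, 64]
col 2: [64, 64, 16, 64] -> [0, 128, 16, 64]
col 3: [4, 0, 8, 2] -> [0, 4, 8, 2]

Answer: 0, 0, 0, 0, 0, 64, 128, 4, 4, 4, 16, 8, 4, 64, 64, 2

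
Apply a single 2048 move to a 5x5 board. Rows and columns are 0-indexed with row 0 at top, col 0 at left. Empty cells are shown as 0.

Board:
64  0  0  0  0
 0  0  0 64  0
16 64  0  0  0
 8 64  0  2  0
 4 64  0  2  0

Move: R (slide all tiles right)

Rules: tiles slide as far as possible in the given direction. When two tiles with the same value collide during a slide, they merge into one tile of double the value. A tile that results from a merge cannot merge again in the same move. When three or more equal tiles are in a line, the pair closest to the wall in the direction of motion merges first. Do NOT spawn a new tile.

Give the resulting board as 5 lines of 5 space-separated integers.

Slide right:
row 0: [64, 0, 0, 0, 0] -> [0, 0, 0, 0, 64]
row 1: [0, 0, 0, 64, 0] -> [0, 0, 0, 0, 64]
row 2: [16, 64, 0, 0, 0] -> [0, 0, 0, 16, 64]
row 3: [8, 64, 0, 2, 0] -> [0, 0, 8, 64, 2]
row 4: [4, 64, 0, 2, 0] -> [0, 0, 4, 64, 2]

Answer:  0  0  0  0 64
 0  0  0  0 64
 0  0  0 16 64
 0  0  8 64  2
 0  0  4 64  2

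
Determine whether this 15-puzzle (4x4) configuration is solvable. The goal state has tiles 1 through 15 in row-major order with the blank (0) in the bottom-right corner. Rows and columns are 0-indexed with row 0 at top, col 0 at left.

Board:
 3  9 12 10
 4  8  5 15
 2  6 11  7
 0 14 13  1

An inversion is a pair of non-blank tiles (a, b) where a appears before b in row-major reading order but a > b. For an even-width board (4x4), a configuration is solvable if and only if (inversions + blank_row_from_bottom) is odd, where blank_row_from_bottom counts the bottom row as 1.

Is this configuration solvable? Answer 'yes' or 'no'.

Inversions: 49
Blank is in row 3 (0-indexed from top), which is row 1 counting from the bottom (bottom = 1).
49 + 1 = 50, which is even, so the puzzle is not solvable.

Answer: no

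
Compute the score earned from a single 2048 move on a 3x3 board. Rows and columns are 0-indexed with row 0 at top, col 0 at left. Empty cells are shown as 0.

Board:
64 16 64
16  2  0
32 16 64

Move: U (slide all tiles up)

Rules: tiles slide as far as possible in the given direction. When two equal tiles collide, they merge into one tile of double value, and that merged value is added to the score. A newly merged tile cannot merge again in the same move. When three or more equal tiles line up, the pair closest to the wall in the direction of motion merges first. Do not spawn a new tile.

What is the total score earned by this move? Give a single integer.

Answer: 128

Derivation:
Slide up:
col 0: [64, 16, 32] -> [64, 16, 32]  score +0 (running 0)
col 1: [16, 2, 16] -> [16, 2, 16]  score +0 (running 0)
col 2: [64, 0, 64] -> [128, 0, 0]  score +128 (running 128)
Board after move:
 64  16 128
 16   2   0
 32  16   0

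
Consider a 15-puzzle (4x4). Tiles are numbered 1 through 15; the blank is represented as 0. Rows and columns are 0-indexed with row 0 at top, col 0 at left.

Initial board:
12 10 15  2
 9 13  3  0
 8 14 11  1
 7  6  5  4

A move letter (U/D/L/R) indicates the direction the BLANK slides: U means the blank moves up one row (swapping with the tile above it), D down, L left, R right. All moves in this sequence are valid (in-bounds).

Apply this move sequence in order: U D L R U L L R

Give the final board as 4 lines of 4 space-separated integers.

Answer: 12 10  0 15
 9 13  3  2
 8 14 11  1
 7  6  5  4

Derivation:
After move 1 (U):
12 10 15  0
 9 13  3  2
 8 14 11  1
 7  6  5  4

After move 2 (D):
12 10 15  2
 9 13  3  0
 8 14 11  1
 7  6  5  4

After move 3 (L):
12 10 15  2
 9 13  0  3
 8 14 11  1
 7  6  5  4

After move 4 (R):
12 10 15  2
 9 13  3  0
 8 14 11  1
 7  6  5  4

After move 5 (U):
12 10 15  0
 9 13  3  2
 8 14 11  1
 7  6  5  4

After move 6 (L):
12 10  0 15
 9 13  3  2
 8 14 11  1
 7  6  5  4

After move 7 (L):
12  0 10 15
 9 13  3  2
 8 14 11  1
 7  6  5  4

After move 8 (R):
12 10  0 15
 9 13  3  2
 8 14 11  1
 7  6  5  4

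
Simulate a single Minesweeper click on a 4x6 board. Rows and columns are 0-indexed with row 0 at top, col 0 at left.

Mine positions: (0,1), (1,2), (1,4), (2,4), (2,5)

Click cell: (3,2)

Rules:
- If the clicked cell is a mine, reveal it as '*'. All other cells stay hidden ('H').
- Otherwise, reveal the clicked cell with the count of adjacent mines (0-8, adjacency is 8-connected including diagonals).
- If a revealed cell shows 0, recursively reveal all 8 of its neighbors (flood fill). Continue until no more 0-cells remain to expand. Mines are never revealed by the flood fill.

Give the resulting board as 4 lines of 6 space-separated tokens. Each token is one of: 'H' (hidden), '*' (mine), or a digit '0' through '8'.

H H H H H H
1 2 H H H H
0 1 1 3 H H
0 0 0 1 H H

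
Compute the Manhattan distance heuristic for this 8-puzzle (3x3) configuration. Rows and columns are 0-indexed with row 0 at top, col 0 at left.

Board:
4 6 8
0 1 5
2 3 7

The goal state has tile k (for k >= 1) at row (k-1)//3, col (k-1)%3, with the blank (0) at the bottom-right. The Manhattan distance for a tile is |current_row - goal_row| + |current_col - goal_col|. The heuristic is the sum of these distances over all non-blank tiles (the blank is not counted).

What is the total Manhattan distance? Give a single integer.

Answer: 17

Derivation:
Tile 4: at (0,0), goal (1,0), distance |0-1|+|0-0| = 1
Tile 6: at (0,1), goal (1,2), distance |0-1|+|1-2| = 2
Tile 8: at (0,2), goal (2,1), distance |0-2|+|2-1| = 3
Tile 1: at (1,1), goal (0,0), distance |1-0|+|1-0| = 2
Tile 5: at (1,2), goal (1,1), distance |1-1|+|2-1| = 1
Tile 2: at (2,0), goal (0,1), distance |2-0|+|0-1| = 3
Tile 3: at (2,1), goal (0,2), distance |2-0|+|1-2| = 3
Tile 7: at (2,2), goal (2,0), distance |2-2|+|2-0| = 2
Sum: 1 + 2 + 3 + 2 + 1 + 3 + 3 + 2 = 17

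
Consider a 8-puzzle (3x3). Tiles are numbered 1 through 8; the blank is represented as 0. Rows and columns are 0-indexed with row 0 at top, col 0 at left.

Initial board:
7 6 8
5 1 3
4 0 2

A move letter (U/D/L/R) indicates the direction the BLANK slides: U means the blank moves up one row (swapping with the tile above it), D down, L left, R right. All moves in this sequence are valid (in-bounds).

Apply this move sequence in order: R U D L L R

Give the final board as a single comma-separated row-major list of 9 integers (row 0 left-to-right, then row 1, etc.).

Answer: 7, 6, 8, 5, 1, 3, 4, 0, 2

Derivation:
After move 1 (R):
7 6 8
5 1 3
4 2 0

After move 2 (U):
7 6 8
5 1 0
4 2 3

After move 3 (D):
7 6 8
5 1 3
4 2 0

After move 4 (L):
7 6 8
5 1 3
4 0 2

After move 5 (L):
7 6 8
5 1 3
0 4 2

After move 6 (R):
7 6 8
5 1 3
4 0 2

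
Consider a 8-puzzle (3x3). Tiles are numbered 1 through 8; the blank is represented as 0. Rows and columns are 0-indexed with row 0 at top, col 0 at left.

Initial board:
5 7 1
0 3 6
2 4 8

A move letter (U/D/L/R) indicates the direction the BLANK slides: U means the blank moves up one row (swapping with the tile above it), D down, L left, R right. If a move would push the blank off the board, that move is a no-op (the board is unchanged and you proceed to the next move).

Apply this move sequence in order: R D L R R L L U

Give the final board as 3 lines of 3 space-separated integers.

After move 1 (R):
5 7 1
3 0 6
2 4 8

After move 2 (D):
5 7 1
3 4 6
2 0 8

After move 3 (L):
5 7 1
3 4 6
0 2 8

After move 4 (R):
5 7 1
3 4 6
2 0 8

After move 5 (R):
5 7 1
3 4 6
2 8 0

After move 6 (L):
5 7 1
3 4 6
2 0 8

After move 7 (L):
5 7 1
3 4 6
0 2 8

After move 8 (U):
5 7 1
0 4 6
3 2 8

Answer: 5 7 1
0 4 6
3 2 8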